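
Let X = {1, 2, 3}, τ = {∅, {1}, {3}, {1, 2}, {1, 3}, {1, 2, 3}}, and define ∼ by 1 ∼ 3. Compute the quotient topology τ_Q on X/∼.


X/∼ = {[1=3], [2]}; |τ_Q| = 3.

Equivalence classes: [1=3], [2].
Quotient map π: X → X/∼ sends 1 ↦ [1=3], 2 ↦ [2], 3 ↦ [1=3].
For each subset V ⊆ X/∼, compute π^{-1}(V) ⊆ X and check whether π^{-1}(V) ∈ τ. V is open in τ_Q iff π^{-1}(V) ∈ τ.
  V = {}: π^{-1}(V) = ∅ ∈ τ ✓.
  V = {[1=3]}: π^{-1}(V) = {1, 3} ∈ τ ✓.
  V = {[2]}: π^{-1}(V) = {2} ∉ τ ✗.
  V = {[1=3], [2]}: π^{-1}(V) = {1, 2, 3} ∈ τ ✓.
Open sets in the quotient: τ_Q = {{}, {[1=3]}, {[1=3], [2]}} (3 elements).


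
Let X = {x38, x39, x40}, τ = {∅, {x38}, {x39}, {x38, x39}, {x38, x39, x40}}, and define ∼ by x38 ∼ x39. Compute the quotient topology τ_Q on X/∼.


X/∼ = {[x38=x39], [x40]}; |τ_Q| = 3.

Equivalence classes: [x38=x39], [x40].
Quotient map π: X → X/∼ sends x38 ↦ [x38=x39], x39 ↦ [x38=x39], x40 ↦ [x40].
For each subset V ⊆ X/∼, compute π^{-1}(V) ⊆ X and check whether π^{-1}(V) ∈ τ. V is open in τ_Q iff π^{-1}(V) ∈ τ.
  V = {}: π^{-1}(V) = ∅ ∈ τ ✓.
  V = {[x38=x39]}: π^{-1}(V) = {x38, x39} ∈ τ ✓.
  V = {[x40]}: π^{-1}(V) = {x40} ∉ τ ✗.
  V = {[x38=x39], [x40]}: π^{-1}(V) = {x38, x39, x40} ∈ τ ✓.
Open sets in the quotient: τ_Q = {{}, {[x38=x39]}, {[x38=x39], [x40]}} (3 elements).


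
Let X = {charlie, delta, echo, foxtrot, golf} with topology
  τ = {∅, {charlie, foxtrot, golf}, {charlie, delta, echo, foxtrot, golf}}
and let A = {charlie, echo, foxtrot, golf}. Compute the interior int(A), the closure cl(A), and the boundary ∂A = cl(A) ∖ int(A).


int(A) = {charlie, foxtrot, golf}, cl(A) = {charlie, delta, echo, foxtrot, golf}, ∂A = {delta, echo}.

Closed sets in (X, τ) are complements of opens:
  closed(X, τ) = {∅, {delta, echo}, {charlie, delta, echo, foxtrot, golf}}.
int(A) = ⋃ {U ∈ τ : U ⊆ A}. Opens contained in A: ∅, {charlie, foxtrot, golf}.
Taking the union of these: int(A) = {charlie, foxtrot, golf}.
cl(A) = ⋂ {C closed : A ⊆ C}. Closed sets containing A: {charlie, delta, echo, foxtrot, golf}.
Intersecting these: cl(A) = {charlie, delta, echo, foxtrot, golf}.
∂A = cl(A) ∖ int(A) = {charlie, delta, echo, foxtrot, golf} ∖ {charlie, foxtrot, golf} = {delta, echo}.


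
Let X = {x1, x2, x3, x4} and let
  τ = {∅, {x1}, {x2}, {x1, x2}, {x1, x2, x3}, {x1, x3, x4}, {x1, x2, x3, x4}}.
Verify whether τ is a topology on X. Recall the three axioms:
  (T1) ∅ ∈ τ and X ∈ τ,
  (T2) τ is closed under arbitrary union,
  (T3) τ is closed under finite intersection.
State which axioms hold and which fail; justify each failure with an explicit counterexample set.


τ is NOT a topology on X.

Axiom (T1): ∅ ∈ τ? Yes; X ∈ τ? Yes.
Axiom (T2/T3): check pairwise unions and intersections of members of τ.
Counterexample for (T3): {x1, x2, x3} ∩ {x1, x3, x4} = {x1, x3} ∉ τ. Therefore τ is NOT a topology.


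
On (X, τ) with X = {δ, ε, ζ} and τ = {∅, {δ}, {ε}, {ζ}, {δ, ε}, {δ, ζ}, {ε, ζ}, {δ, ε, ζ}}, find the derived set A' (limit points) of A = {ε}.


A' = ∅

For each x ∈ X, list the open sets U ∈ τ with x ∈ U, then check whether U ∩ (A ∖ {x}) ≠ ∅ for every such U.
  x = δ: open {δ} ∋ x has {δ} ∩ (A ∖ {δ}) = ∅, so x is NOT a limit point.
  x = ε: open {ε} ∋ x has {ε} ∩ (A ∖ {ε}) = ∅, so x is NOT a limit point.
  x = ζ: open {ζ} ∋ x has {ζ} ∩ (A ∖ {ζ}) = ∅, so x is NOT a limit point.
Collecting: A' = ∅.


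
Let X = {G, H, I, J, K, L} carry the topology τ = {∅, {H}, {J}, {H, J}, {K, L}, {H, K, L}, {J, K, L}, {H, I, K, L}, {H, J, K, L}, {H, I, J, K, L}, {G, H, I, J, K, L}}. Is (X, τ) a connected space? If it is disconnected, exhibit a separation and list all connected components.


(X, τ) is connected.

Find clopen sets (U ∈ τ with X ∖ U ∈ τ):
  U = ∅, X ∖ U = {G, H, I, J, K, L} — both open, so U is clopen.
  U = {G, H, I, J, K, L}, X ∖ U = ∅ — both open, so U is clopen.
Only trivial clopens (∅ and X) exist, so (X, τ) is connected.
Compute connected components by grouping points that agree on all clopens:
  component: {G, H, I, J, K, L}


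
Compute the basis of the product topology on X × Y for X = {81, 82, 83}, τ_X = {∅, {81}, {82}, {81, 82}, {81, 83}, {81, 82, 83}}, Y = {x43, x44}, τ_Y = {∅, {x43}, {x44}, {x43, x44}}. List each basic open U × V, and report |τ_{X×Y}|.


Basis B = {∅ × ∅, {81} × {x43}, {81} × {x44}, {82} × {x43}, {82} × {x44}, {81} × {x43, x44}, {81, 82} × {x43}, {81, 83} × {x43}, {81, 82} × {x44}, {81, 83} × {x44}, {82} × {x43, x44}, {81, 82, 83} × {x43}, {81, 82, 83} × {x44}, {81, 82} × {x43, x44}, {81, 83} × {x43, x44}, {81, 82, 83} × {x43, x44}}; |τ_{X×Y}| = 36.

Enumerate products U × V with U ∈ τ_X, V ∈ τ_Y (deduplicated):
  ∅ × ∅ = {} (∅)
  {81} × {x43} = {(81,x43)}
  {81} × {x44} = {(81,x44)}
  {82} × {x43} = {(82,x43)}
  {82} × {x44} = {(82,x44)}
  {81} × {x43, x44} = {(81,x43), (81,x44)}
  {81, 82} × {x43} = {(81,x43), (82,x43)}
  {81, 83} × {x43} = {(81,x43), (83,x43)}
  {81, 82} × {x44} = {(81,x44), (82,x44)}
  {81, 83} × {x44} = {(81,x44), (83,x44)}
  {82} × {x43, x44} = {(82,x43), (82,x44)}
  {81, 82, 83} × {x43} = {(81,x43), (82,x43), (83,x43)}
  {81, 82, 83} × {x44} = {(81,x44), (82,x44), (83,x44)}
  {81, 82} × {x43, x44} = {(81,x43), (81,x44), (82,x43), (82,x44)}
  {81, 83} × {x43, x44} = {(81,x43), (81,x44), (83,x43), (83,x44)}
  {81, 82, 83} × {x43, x44} = {(81,x43), (81,x44), (82,x43), (82,x44), (83,x43), (83,x44)}
These 16 distinct sets form the basis B.
Close under arbitrary unions to get τ_{X×Y}; counting gives |τ_{X×Y}| = 36.


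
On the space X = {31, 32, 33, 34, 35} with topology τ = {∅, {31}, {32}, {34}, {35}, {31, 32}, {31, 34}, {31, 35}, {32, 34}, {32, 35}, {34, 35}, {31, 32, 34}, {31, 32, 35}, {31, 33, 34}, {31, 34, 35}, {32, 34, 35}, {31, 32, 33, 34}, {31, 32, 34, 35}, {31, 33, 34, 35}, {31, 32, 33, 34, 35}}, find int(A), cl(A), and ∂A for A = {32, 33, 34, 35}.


int(A) = {32, 34, 35}, cl(A) = {32, 33, 34, 35}, ∂A = {33}.

Closed sets in (X, τ) are complements of opens:
  closed(X, τ) = {∅, {32}, {33}, {35}, {31, 33}, {32, 33}, {32, 35}, {33, 34}, {33, 35}, {31, 32, 33}, {31, 33, 34}, {31, 33, 35}, {32, 33, 34}, {32, 33, 35}, {33, 34, 35}, {31, 32, 33, 34}, {31, 32, 33, 35}, {31, 33, 34, 35}, {32, 33, 34, 35}, {31, 32, 33, 34, 35}}.
int(A) = ⋃ {U ∈ τ : U ⊆ A}. Opens contained in A: ∅, {32}, {34}, {35}, {32, 34}, {32, 35}, {34, 35}, {32, 34, 35}.
Taking the union of these: int(A) = {32, 34, 35}.
cl(A) = ⋂ {C closed : A ⊆ C}. Closed sets containing A: {32, 33, 34, 35}, {31, 32, 33, 34, 35}.
Intersecting these: cl(A) = {32, 33, 34, 35}.
∂A = cl(A) ∖ int(A) = {32, 33, 34, 35} ∖ {32, 34, 35} = {33}.


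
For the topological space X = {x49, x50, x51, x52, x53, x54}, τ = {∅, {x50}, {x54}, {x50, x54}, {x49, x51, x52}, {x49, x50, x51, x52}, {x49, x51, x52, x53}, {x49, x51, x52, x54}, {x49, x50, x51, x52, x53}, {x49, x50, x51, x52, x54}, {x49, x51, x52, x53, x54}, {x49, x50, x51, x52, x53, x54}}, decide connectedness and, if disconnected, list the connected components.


(X, τ) is disconnected; components = [{x50}, {x54}, {x49, x51, x52, x53}].

Find clopen sets (U ∈ τ with X ∖ U ∈ τ):
  U = ∅, X ∖ U = {x49, x50, x51, x52, x53, x54} — both open, so U is clopen.
  U = {x50}, X ∖ U = {x49, x51, x52, x53, x54} — both open, so U is clopen.
  U = {x54}, X ∖ U = {x49, x50, x51, x52, x53} — both open, so U is clopen.
  U = {x50, x54}, X ∖ U = {x49, x51, x52, x53} — both open, so U is clopen.
  U = {x49, x51, x52, x53}, X ∖ U = {x50, x54} — both open, so U is clopen.
  U = {x49, x50, x51, x52, x53}, X ∖ U = {x54} — both open, so U is clopen.
  U = {x49, x51, x52, x53, x54}, X ∖ U = {x50} — both open, so U is clopen.
  U = {x49, x50, x51, x52, x53, x54}, X ∖ U = ∅ — both open, so U is clopen.
Nontrivial clopen(s) exist: e.g. {x49, x50, x51, x52, x53}. So (X, τ) is disconnected.
Compute connected components by grouping points that agree on all clopens:
  component: {x50}
  component: {x54}
  component: {x49, x51, x52, x53}


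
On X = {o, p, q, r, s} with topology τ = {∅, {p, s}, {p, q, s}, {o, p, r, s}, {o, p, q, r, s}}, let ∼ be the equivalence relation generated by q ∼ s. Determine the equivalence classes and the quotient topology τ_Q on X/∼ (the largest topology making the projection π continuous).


X/∼ = {[o], [p], [q=s], [r]}; |τ_Q| = 3.

Equivalence classes: [o], [p], [q=s], [r].
Quotient map π: X → X/∼ sends o ↦ [o], p ↦ [p], q ↦ [q=s], r ↦ [r], s ↦ [q=s].
For each subset V ⊆ X/∼, compute π^{-1}(V) ⊆ X and check whether π^{-1}(V) ∈ τ. V is open in τ_Q iff π^{-1}(V) ∈ τ.
  V = {}: π^{-1}(V) = ∅ ∈ τ ✓.
  V = {[o]}: π^{-1}(V) = {o} ∉ τ ✗.
  V = {[p]}: π^{-1}(V) = {p} ∉ τ ✗.
  V = {[o], [p]}: π^{-1}(V) = {o, p} ∉ τ ✗.
  V = {[q=s]}: π^{-1}(V) = {q, s} ∉ τ ✗.
  V = {[o], [q=s]}: π^{-1}(V) = {o, q, s} ∉ τ ✗.
  V = {[p], [q=s]}: π^{-1}(V) = {p, q, s} ∈ τ ✓.
  V = {[o], [p], [q=s]}: π^{-1}(V) = {o, p, q, s} ∉ τ ✗.
  V = {[r]}: π^{-1}(V) = {r} ∉ τ ✗.
  V = {[o], [r]}: π^{-1}(V) = {o, r} ∉ τ ✗.
  V = {[p], [r]}: π^{-1}(V) = {p, r} ∉ τ ✗.
  V = {[o], [p], [r]}: π^{-1}(V) = {o, p, r} ∉ τ ✗.
  V = {[q=s], [r]}: π^{-1}(V) = {q, r, s} ∉ τ ✗.
  V = {[o], [q=s], [r]}: π^{-1}(V) = {o, q, r, s} ∉ τ ✗.
  V = {[p], [q=s], [r]}: π^{-1}(V) = {p, q, r, s} ∉ τ ✗.
  V = {[o], [p], [q=s], [r]}: π^{-1}(V) = {o, p, q, r, s} ∈ τ ✓.
Open sets in the quotient: τ_Q = {{}, {[p], [q=s]}, {[o], [p], [q=s], [r]}} (3 elements).


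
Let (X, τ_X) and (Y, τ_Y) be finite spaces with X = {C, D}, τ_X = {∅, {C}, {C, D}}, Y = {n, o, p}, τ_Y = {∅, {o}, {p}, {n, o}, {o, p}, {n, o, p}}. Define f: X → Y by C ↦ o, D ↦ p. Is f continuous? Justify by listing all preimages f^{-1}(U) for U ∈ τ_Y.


f is NOT continuous.

Compute f^{-1}(U) for each U ∈ τ_Y:
  U = ∅: f^{-1}(U) = ∅ ∈ τ_X ✓.
  U = {o}: f^{-1}(U) = {C} ∈ τ_X ✓.
  U = {p}: f^{-1}(U) = {D} ∉ τ_X ✗.
  U = {n, o}: f^{-1}(U) = {C} ∈ τ_X ✓.
  U = {o, p}: f^{-1}(U) = {C, D} ∈ τ_X ✓.
  U = {n, o, p}: f^{-1}(U) = {C, D} ∈ τ_X ✓.
Found U = {p} with f^{-1}(U) = {D} not in τ_X. Therefore f is NOT continuous.


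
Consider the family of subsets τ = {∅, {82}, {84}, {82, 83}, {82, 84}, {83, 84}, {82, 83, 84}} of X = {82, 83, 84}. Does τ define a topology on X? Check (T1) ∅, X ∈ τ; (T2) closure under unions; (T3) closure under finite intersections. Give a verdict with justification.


τ is NOT a topology on X.

Axiom (T1): ∅ ∈ τ? Yes; X ∈ τ? Yes.
Axiom (T2/T3): check pairwise unions and intersections of members of τ.
Counterexample for (T3): {82, 83} ∩ {83, 84} = {83} ∉ τ. Therefore τ is NOT a topology.


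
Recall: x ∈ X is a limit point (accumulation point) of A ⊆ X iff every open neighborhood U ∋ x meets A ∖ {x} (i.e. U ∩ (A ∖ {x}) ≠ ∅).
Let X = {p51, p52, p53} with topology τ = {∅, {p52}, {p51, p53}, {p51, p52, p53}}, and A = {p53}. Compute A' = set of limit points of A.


A' = {p51}

For each x ∈ X, list the open sets U ∈ τ with x ∈ U, then check whether U ∩ (A ∖ {x}) ≠ ∅ for every such U.
  x = p51: opens ∋ x are {p51, p53}, {p51, p52, p53}; each meets A ∖ {p51}, so x IS a limit point.
  x = p52: open {p52} ∋ x has {p52} ∩ (A ∖ {p52}) = ∅, so x is NOT a limit point.
  x = p53: open {p51, p53} ∋ x has {p51, p53} ∩ (A ∖ {p53}) = ∅, so x is NOT a limit point.
Collecting: A' = {p51}.


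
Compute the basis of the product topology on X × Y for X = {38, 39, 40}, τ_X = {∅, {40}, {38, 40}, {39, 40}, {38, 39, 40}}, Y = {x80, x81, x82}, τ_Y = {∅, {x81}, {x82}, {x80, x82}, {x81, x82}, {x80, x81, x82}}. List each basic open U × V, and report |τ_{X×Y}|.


Basis B = {∅ × ∅, {40} × {x81}, {40} × {x82}, {38, 40} × {x81}, {38, 40} × {x82}, {39, 40} × {x81}, {39, 40} × {x82}, {40} × {x80, x82}, {40} × {x81, x82}, {38, 39, 40} × {x81}, {38, 39, 40} × {x82}, {40} × {x80, x81, x82}, {38, 40} × {x80, x82}, {38, 40} × {x81, x82}, {39, 40} × {x80, x82}, {39, 40} × {x81, x82}, {38, 40} × {x80, x81, x82}, {38, 39, 40} × {x80, x82}, {38, 39, 40} × {x81, x82}, {39, 40} × {x80, x81, x82}, {38, 39, 40} × {x80, x81, x82}}; |τ_{X×Y}| = 70.

Enumerate products U × V with U ∈ τ_X, V ∈ τ_Y (deduplicated):
  ∅ × ∅ = {} (∅)
  {40} × {x81} = {(40,x81)}
  {40} × {x82} = {(40,x82)}
  {38, 40} × {x81} = {(38,x81), (40,x81)}
  {38, 40} × {x82} = {(38,x82), (40,x82)}
  {39, 40} × {x81} = {(39,x81), (40,x81)}
  {39, 40} × {x82} = {(39,x82), (40,x82)}
  {40} × {x80, x82} = {(40,x80), (40,x82)}
  {40} × {x81, x82} = {(40,x81), (40,x82)}
  {38, 39, 40} × {x81} = {(38,x81), (39,x81), (40,x81)}
  {38, 39, 40} × {x82} = {(38,x82), (39,x82), (40,x82)}
  {40} × {x80, x81, x82} = {(40,x80), (40,x81), (40,x82)}
  {38, 40} × {x80, x82} = {(38,x80), (38,x82), (40,x80), (40,x82)}
  {38, 40} × {x81, x82} = {(38,x81), (38,x82), (40,x81), (40,x82)}
  {39, 40} × {x80, x82} = {(39,x80), (39,x82), (40,x80), (40,x82)}
  {39, 40} × {x81, x82} = {(39,x81), (39,x82), (40,x81), (40,x82)}
  {38, 40} × {x80, x81, x82} = {(38,x80), (38,x81), (38,x82), (40,x80), (40,x81), (40,x82)}
  {38, 39, 40} × {x80, x82} = {(38,x80), (38,x82), (39,x80), (39,x82), (40,x80), (40,x82)}
  {38, 39, 40} × {x81, x82} = {(38,x81), (38,x82), (39,x81), (39,x82), (40,x81), (40,x82)}
  {39, 40} × {x80, x81, x82} = {(39,x80), (39,x81), (39,x82), (40,x80), (40,x81), (40,x82)}
  {38, 39, 40} × {x80, x81, x82} = {(38,x80), (38,x81), (38,x82), (39,x80), (39,x81), (39,x82), (40,x80), (40,x81), (40,x82)}
These 21 distinct sets form the basis B.
Close under arbitrary unions to get τ_{X×Y}; counting gives |τ_{X×Y}| = 70.


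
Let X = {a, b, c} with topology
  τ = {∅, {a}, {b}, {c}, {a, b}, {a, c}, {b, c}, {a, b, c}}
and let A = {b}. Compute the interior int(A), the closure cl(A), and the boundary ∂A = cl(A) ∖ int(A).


int(A) = {b}, cl(A) = {b}, ∂A = ∅.

Closed sets in (X, τ) are complements of opens:
  closed(X, τ) = {∅, {a}, {b}, {c}, {a, b}, {a, c}, {b, c}, {a, b, c}}.
int(A) = ⋃ {U ∈ τ : U ⊆ A}. Opens contained in A: ∅, {b}.
Taking the union of these: int(A) = {b}.
cl(A) = ⋂ {C closed : A ⊆ C}. Closed sets containing A: {b}, {a, b}, {b, c}, {a, b, c}.
Intersecting these: cl(A) = {b}.
∂A = cl(A) ∖ int(A) = {b} ∖ {b} = ∅.


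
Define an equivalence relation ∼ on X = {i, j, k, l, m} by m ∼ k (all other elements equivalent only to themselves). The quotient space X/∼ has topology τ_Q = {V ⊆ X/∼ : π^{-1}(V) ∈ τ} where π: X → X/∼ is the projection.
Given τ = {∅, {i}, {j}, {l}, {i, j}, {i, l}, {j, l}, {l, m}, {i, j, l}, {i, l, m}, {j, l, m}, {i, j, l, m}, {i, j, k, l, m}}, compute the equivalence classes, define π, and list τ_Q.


X/∼ = {[i], [j], [k=m], [l]}; |τ_Q| = 9.

Equivalence classes: [i], [j], [k=m], [l].
Quotient map π: X → X/∼ sends i ↦ [i], j ↦ [j], k ↦ [k=m], l ↦ [l], m ↦ [k=m].
For each subset V ⊆ X/∼, compute π^{-1}(V) ⊆ X and check whether π^{-1}(V) ∈ τ. V is open in τ_Q iff π^{-1}(V) ∈ τ.
  V = {}: π^{-1}(V) = ∅ ∈ τ ✓.
  V = {[i]}: π^{-1}(V) = {i} ∈ τ ✓.
  V = {[j]}: π^{-1}(V) = {j} ∈ τ ✓.
  V = {[i], [j]}: π^{-1}(V) = {i, j} ∈ τ ✓.
  V = {[k=m]}: π^{-1}(V) = {k, m} ∉ τ ✗.
  V = {[i], [k=m]}: π^{-1}(V) = {i, k, m} ∉ τ ✗.
  V = {[j], [k=m]}: π^{-1}(V) = {j, k, m} ∉ τ ✗.
  V = {[i], [j], [k=m]}: π^{-1}(V) = {i, j, k, m} ∉ τ ✗.
  V = {[l]}: π^{-1}(V) = {l} ∈ τ ✓.
  V = {[i], [l]}: π^{-1}(V) = {i, l} ∈ τ ✓.
  V = {[j], [l]}: π^{-1}(V) = {j, l} ∈ τ ✓.
  V = {[i], [j], [l]}: π^{-1}(V) = {i, j, l} ∈ τ ✓.
  V = {[k=m], [l]}: π^{-1}(V) = {k, l, m} ∉ τ ✗.
  V = {[i], [k=m], [l]}: π^{-1}(V) = {i, k, l, m} ∉ τ ✗.
  V = {[j], [k=m], [l]}: π^{-1}(V) = {j, k, l, m} ∉ τ ✗.
  V = {[i], [j], [k=m], [l]}: π^{-1}(V) = {i, j, k, l, m} ∈ τ ✓.
Open sets in the quotient: τ_Q = {{}, {[i]}, {[j]}, {[i], [j]}, {[l]}, {[i], [l]}, {[j], [l]}, {[i], [j], [l]}, {[i], [j], [k=m], [l]}} (9 elements).


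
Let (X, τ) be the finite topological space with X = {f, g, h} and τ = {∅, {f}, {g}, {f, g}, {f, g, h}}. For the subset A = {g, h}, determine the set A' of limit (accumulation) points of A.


A' = {h}

For each x ∈ X, list the open sets U ∈ τ with x ∈ U, then check whether U ∩ (A ∖ {x}) ≠ ∅ for every such U.
  x = f: open {f} ∋ x has {f} ∩ (A ∖ {f}) = ∅, so x is NOT a limit point.
  x = g: open {g} ∋ x has {g} ∩ (A ∖ {g}) = ∅, so x is NOT a limit point.
  x = h: opens ∋ x are {f, g, h}; each meets A ∖ {h}, so x IS a limit point.
Collecting: A' = {h}.


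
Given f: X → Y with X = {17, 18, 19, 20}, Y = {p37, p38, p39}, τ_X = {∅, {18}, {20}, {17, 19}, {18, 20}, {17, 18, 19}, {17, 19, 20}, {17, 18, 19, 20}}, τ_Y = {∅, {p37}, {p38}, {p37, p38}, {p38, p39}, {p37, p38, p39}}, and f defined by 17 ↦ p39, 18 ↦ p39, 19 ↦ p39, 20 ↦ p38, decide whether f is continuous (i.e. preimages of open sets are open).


f IS continuous.

Compute f^{-1}(U) for each U ∈ τ_Y:
  U = ∅: f^{-1}(U) = ∅ ∈ τ_X ✓.
  U = {p37}: f^{-1}(U) = ∅ ∈ τ_X ✓.
  U = {p38}: f^{-1}(U) = {20} ∈ τ_X ✓.
  U = {p37, p38}: f^{-1}(U) = {20} ∈ τ_X ✓.
  U = {p38, p39}: f^{-1}(U) = {17, 18, 19, 20} ∈ τ_X ✓.
  U = {p37, p38, p39}: f^{-1}(U) = {17, 18, 19, 20} ∈ τ_X ✓.
Every preimage lies in τ_X, so f IS continuous.


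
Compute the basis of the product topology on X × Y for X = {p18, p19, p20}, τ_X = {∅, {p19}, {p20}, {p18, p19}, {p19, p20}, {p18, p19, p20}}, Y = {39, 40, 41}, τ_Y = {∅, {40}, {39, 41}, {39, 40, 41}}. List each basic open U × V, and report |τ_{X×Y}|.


Basis B = {∅ × ∅, {p19} × {40}, {p20} × {40}, {p18, p19} × {40}, {p19} × {39, 41}, {p19, p20} × {40}, {p20} × {39, 41}, {p18, p19, p20} × {40}, {p19} × {39, 40, 41}, {p20} × {39, 40, 41}, {p18, p19} × {39, 41}, {p19, p20} × {39, 41}, {p18, p19} × {39, 40, 41}, {p18, p19, p20} × {39, 41}, {p19, p20} × {39, 40, 41}, {p18, p19, p20} × {39, 40, 41}}; |τ_{X×Y}| = 36.

Enumerate products U × V with U ∈ τ_X, V ∈ τ_Y (deduplicated):
  ∅ × ∅ = {} (∅)
  {p19} × {40} = {(p19,40)}
  {p20} × {40} = {(p20,40)}
  {p18, p19} × {40} = {(p18,40), (p19,40)}
  {p19} × {39, 41} = {(p19,39), (p19,41)}
  {p19, p20} × {40} = {(p19,40), (p20,40)}
  {p20} × {39, 41} = {(p20,39), (p20,41)}
  {p18, p19, p20} × {40} = {(p18,40), (p19,40), (p20,40)}
  {p19} × {39, 40, 41} = {(p19,39), (p19,40), (p19,41)}
  {p20} × {39, 40, 41} = {(p20,39), (p20,40), (p20,41)}
  {p18, p19} × {39, 41} = {(p18,39), (p18,41), (p19,39), (p19,41)}
  {p19, p20} × {39, 41} = {(p19,39), (p19,41), (p20,39), (p20,41)}
  {p18, p19} × {39, 40, 41} = {(p18,39), (p18,40), (p18,41), (p19,39), (p19,40), (p19,41)}
  {p18, p19, p20} × {39, 41} = {(p18,39), (p18,41), (p19,39), (p19,41), (p20,39), (p20,41)}
  {p19, p20} × {39, 40, 41} = {(p19,39), (p19,40), (p19,41), (p20,39), (p20,40), (p20,41)}
  {p18, p19, p20} × {39, 40, 41} = {(p18,39), (p18,40), (p18,41), (p19,39), (p19,40), (p19,41), (p20,39), (p20,40), (p20,41)}
These 16 distinct sets form the basis B.
Close under arbitrary unions to get τ_{X×Y}; counting gives |τ_{X×Y}| = 36.


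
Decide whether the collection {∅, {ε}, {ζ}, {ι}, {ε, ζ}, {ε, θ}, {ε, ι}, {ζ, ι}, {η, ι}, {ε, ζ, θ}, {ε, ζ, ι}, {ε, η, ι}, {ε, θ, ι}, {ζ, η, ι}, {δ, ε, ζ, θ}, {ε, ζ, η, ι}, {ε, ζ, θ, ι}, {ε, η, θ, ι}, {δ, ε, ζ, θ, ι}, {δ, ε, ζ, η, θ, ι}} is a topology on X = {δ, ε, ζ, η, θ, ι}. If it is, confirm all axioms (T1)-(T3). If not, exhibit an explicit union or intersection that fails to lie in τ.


τ is NOT a topology on X.

Axiom (T1): ∅ ∈ τ? Yes; X ∈ τ? Yes.
Axiom (T2/T3): check pairwise unions and intersections of members of τ.
Counterexample for (T2): {ζ} ∪ {ε, η, θ, ι} = {ε, ζ, η, θ, ι} ∉ τ. Therefore τ is NOT a topology.


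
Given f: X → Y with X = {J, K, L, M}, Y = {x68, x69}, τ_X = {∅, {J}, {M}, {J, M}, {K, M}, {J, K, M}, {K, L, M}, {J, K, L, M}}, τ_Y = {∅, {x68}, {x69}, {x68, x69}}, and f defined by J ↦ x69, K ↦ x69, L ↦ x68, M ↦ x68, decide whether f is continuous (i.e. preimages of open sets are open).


f is NOT continuous.

Compute f^{-1}(U) for each U ∈ τ_Y:
  U = ∅: f^{-1}(U) = ∅ ∈ τ_X ✓.
  U = {x68}: f^{-1}(U) = {L, M} ∉ τ_X ✗.
  U = {x69}: f^{-1}(U) = {J, K} ∉ τ_X ✗.
  U = {x68, x69}: f^{-1}(U) = {J, K, L, M} ∈ τ_X ✓.
Found U = {x68} with f^{-1}(U) = {L, M} not in τ_X. Therefore f is NOT continuous.


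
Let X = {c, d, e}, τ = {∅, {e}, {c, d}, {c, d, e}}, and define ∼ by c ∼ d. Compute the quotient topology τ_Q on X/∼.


X/∼ = {[c=d], [e]}; |τ_Q| = 4.

Equivalence classes: [c=d], [e].
Quotient map π: X → X/∼ sends c ↦ [c=d], d ↦ [c=d], e ↦ [e].
For each subset V ⊆ X/∼, compute π^{-1}(V) ⊆ X and check whether π^{-1}(V) ∈ τ. V is open in τ_Q iff π^{-1}(V) ∈ τ.
  V = {}: π^{-1}(V) = ∅ ∈ τ ✓.
  V = {[c=d]}: π^{-1}(V) = {c, d} ∈ τ ✓.
  V = {[e]}: π^{-1}(V) = {e} ∈ τ ✓.
  V = {[c=d], [e]}: π^{-1}(V) = {c, d, e} ∈ τ ✓.
Open sets in the quotient: τ_Q = {{}, {[c=d]}, {[e]}, {[c=d], [e]}} (4 elements).


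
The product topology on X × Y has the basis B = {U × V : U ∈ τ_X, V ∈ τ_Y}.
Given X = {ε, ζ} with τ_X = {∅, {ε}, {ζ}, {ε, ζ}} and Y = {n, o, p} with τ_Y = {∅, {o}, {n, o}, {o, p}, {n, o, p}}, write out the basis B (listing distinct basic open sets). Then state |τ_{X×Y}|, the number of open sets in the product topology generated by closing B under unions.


Basis B = {∅ × ∅, {ε} × {o}, {ζ} × {o}, {ε} × {n, o}, {ε} × {o, p}, {ε, ζ} × {o}, {ζ} × {n, o}, {ζ} × {o, p}, {ε} × {n, o, p}, {ζ} × {n, o, p}, {ε, ζ} × {n, o}, {ε, ζ} × {o, p}, {ε, ζ} × {n, o, p}}; |τ_{X×Y}| = 25.

Enumerate products U × V with U ∈ τ_X, V ∈ τ_Y (deduplicated):
  ∅ × ∅ = {} (∅)
  {ε} × {o} = {(ε,o)}
  {ζ} × {o} = {(ζ,o)}
  {ε} × {n, o} = {(ε,n), (ε,o)}
  {ε} × {o, p} = {(ε,o), (ε,p)}
  {ε, ζ} × {o} = {(ε,o), (ζ,o)}
  {ζ} × {n, o} = {(ζ,n), (ζ,o)}
  {ζ} × {o, p} = {(ζ,o), (ζ,p)}
  {ε} × {n, o, p} = {(ε,n), (ε,o), (ε,p)}
  {ζ} × {n, o, p} = {(ζ,n), (ζ,o), (ζ,p)}
  {ε, ζ} × {n, o} = {(ε,n), (ε,o), (ζ,n), (ζ,o)}
  {ε, ζ} × {o, p} = {(ε,o), (ε,p), (ζ,o), (ζ,p)}
  {ε, ζ} × {n, o, p} = {(ε,n), (ε,o), (ε,p), (ζ,n), (ζ,o), (ζ,p)}
These 13 distinct sets form the basis B.
Close under arbitrary unions to get τ_{X×Y}; counting gives |τ_{X×Y}| = 25.


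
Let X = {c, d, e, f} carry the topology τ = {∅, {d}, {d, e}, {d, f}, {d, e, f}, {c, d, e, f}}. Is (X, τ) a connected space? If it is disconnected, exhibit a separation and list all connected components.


(X, τ) is connected.

Find clopen sets (U ∈ τ with X ∖ U ∈ τ):
  U = ∅, X ∖ U = {c, d, e, f} — both open, so U is clopen.
  U = {c, d, e, f}, X ∖ U = ∅ — both open, so U is clopen.
Only trivial clopens (∅ and X) exist, so (X, τ) is connected.
Compute connected components by grouping points that agree on all clopens:
  component: {c, d, e, f}


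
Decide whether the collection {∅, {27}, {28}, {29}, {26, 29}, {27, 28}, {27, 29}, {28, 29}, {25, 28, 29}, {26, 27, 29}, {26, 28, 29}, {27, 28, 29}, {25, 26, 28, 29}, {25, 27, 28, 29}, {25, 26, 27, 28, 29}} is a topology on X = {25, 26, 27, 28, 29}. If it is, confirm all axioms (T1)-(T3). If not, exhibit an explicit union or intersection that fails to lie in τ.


τ is NOT a topology on X.

Axiom (T1): ∅ ∈ τ? Yes; X ∈ τ? Yes.
Axiom (T2/T3): check pairwise unions and intersections of members of τ.
Counterexample for (T2): {27} ∪ {26, 28, 29} = {26, 27, 28, 29} ∉ τ. Therefore τ is NOT a topology.


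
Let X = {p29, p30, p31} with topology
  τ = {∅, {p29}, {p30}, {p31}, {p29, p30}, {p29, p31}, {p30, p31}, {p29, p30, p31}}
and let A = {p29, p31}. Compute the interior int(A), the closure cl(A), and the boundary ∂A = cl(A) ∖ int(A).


int(A) = {p29, p31}, cl(A) = {p29, p31}, ∂A = ∅.

Closed sets in (X, τ) are complements of opens:
  closed(X, τ) = {∅, {p29}, {p30}, {p31}, {p29, p30}, {p29, p31}, {p30, p31}, {p29, p30, p31}}.
int(A) = ⋃ {U ∈ τ : U ⊆ A}. Opens contained in A: ∅, {p29}, {p31}, {p29, p31}.
Taking the union of these: int(A) = {p29, p31}.
cl(A) = ⋂ {C closed : A ⊆ C}. Closed sets containing A: {p29, p31}, {p29, p30, p31}.
Intersecting these: cl(A) = {p29, p31}.
∂A = cl(A) ∖ int(A) = {p29, p31} ∖ {p29, p31} = ∅.


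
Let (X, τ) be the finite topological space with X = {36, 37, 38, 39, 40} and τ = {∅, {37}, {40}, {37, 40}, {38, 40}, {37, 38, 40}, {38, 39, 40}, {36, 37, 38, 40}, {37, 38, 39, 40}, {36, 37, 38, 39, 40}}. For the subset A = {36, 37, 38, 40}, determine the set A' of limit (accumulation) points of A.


A' = {36, 38, 39}

For each x ∈ X, list the open sets U ∈ τ with x ∈ U, then check whether U ∩ (A ∖ {x}) ≠ ∅ for every such U.
  x = 36: opens ∋ x are {36, 37, 38, 40}, {36, 37, 38, 39, 40}; each meets A ∖ {36}, so x IS a limit point.
  x = 37: open {37} ∋ x has {37} ∩ (A ∖ {37}) = ∅, so x is NOT a limit point.
  x = 38: opens ∋ x are {38, 40}, {37, 38, 40}, {38, 39, 40}, {36, 37, 38, 40}, {37, 38, 39, 40}, {36, 37, 38, 39, 40}; each meets A ∖ {38}, so x IS a limit point.
  x = 39: opens ∋ x are {38, 39, 40}, {37, 38, 39, 40}, {36, 37, 38, 39, 40}; each meets A ∖ {39}, so x IS a limit point.
  x = 40: open {40} ∋ x has {40} ∩ (A ∖ {40}) = ∅, so x is NOT a limit point.
Collecting: A' = {36, 38, 39}.


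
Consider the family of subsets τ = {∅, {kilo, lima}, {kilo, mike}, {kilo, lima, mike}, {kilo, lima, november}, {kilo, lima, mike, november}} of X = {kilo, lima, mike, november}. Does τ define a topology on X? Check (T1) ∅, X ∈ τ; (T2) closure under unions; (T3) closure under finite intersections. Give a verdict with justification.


τ is NOT a topology on X.

Axiom (T1): ∅ ∈ τ? Yes; X ∈ τ? Yes.
Axiom (T2/T3): check pairwise unions and intersections of members of τ.
Counterexample for (T3): {kilo, lima} ∩ {kilo, mike} = {kilo} ∉ τ. Therefore τ is NOT a topology.


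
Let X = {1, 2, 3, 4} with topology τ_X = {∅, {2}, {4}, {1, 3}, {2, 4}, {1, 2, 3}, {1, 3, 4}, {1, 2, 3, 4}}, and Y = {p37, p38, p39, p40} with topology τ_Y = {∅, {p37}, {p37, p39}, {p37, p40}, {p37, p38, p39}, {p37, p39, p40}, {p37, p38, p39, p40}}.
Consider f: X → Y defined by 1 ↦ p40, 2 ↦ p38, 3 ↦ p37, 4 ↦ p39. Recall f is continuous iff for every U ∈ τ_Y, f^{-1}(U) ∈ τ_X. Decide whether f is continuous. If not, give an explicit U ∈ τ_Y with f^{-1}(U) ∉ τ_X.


f is NOT continuous.

Compute f^{-1}(U) for each U ∈ τ_Y:
  U = ∅: f^{-1}(U) = ∅ ∈ τ_X ✓.
  U = {p37}: f^{-1}(U) = {3} ∉ τ_X ✗.
  U = {p37, p39}: f^{-1}(U) = {3, 4} ∉ τ_X ✗.
  U = {p37, p40}: f^{-1}(U) = {1, 3} ∈ τ_X ✓.
  U = {p37, p38, p39}: f^{-1}(U) = {2, 3, 4} ∉ τ_X ✗.
  U = {p37, p39, p40}: f^{-1}(U) = {1, 3, 4} ∈ τ_X ✓.
  U = {p37, p38, p39, p40}: f^{-1}(U) = {1, 2, 3, 4} ∈ τ_X ✓.
Found U = {p37} with f^{-1}(U) = {3} not in τ_X. Therefore f is NOT continuous.


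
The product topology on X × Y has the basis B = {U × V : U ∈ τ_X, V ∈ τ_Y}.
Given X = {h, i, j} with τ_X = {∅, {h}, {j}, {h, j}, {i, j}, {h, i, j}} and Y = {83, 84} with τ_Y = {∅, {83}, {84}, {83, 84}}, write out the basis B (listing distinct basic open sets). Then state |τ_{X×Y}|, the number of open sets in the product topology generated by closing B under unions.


Basis B = {∅ × ∅, {h} × {83}, {h} × {84}, {j} × {83}, {j} × {84}, {h} × {83, 84}, {h, j} × {83}, {h, j} × {84}, {i, j} × {83}, {i, j} × {84}, {j} × {83, 84}, {h, i, j} × {83}, {h, i, j} × {84}, {h, j} × {83, 84}, {i, j} × {83, 84}, {h, i, j} × {83, 84}}; |τ_{X×Y}| = 36.

Enumerate products U × V with U ∈ τ_X, V ∈ τ_Y (deduplicated):
  ∅ × ∅ = {} (∅)
  {h} × {83} = {(h,83)}
  {h} × {84} = {(h,84)}
  {j} × {83} = {(j,83)}
  {j} × {84} = {(j,84)}
  {h} × {83, 84} = {(h,83), (h,84)}
  {h, j} × {83} = {(h,83), (j,83)}
  {h, j} × {84} = {(h,84), (j,84)}
  {i, j} × {83} = {(i,83), (j,83)}
  {i, j} × {84} = {(i,84), (j,84)}
  {j} × {83, 84} = {(j,83), (j,84)}
  {h, i, j} × {83} = {(h,83), (i,83), (j,83)}
  {h, i, j} × {84} = {(h,84), (i,84), (j,84)}
  {h, j} × {83, 84} = {(h,83), (h,84), (j,83), (j,84)}
  {i, j} × {83, 84} = {(i,83), (i,84), (j,83), (j,84)}
  {h, i, j} × {83, 84} = {(h,83), (h,84), (i,83), (i,84), (j,83), (j,84)}
These 16 distinct sets form the basis B.
Close under arbitrary unions to get τ_{X×Y}; counting gives |τ_{X×Y}| = 36.


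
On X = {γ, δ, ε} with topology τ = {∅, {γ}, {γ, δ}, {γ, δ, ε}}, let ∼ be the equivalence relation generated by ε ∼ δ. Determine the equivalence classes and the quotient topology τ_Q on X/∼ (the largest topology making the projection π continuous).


X/∼ = {[γ], [δ=ε]}; |τ_Q| = 3.

Equivalence classes: [γ], [δ=ε].
Quotient map π: X → X/∼ sends γ ↦ [γ], δ ↦ [δ=ε], ε ↦ [δ=ε].
For each subset V ⊆ X/∼, compute π^{-1}(V) ⊆ X and check whether π^{-1}(V) ∈ τ. V is open in τ_Q iff π^{-1}(V) ∈ τ.
  V = {}: π^{-1}(V) = ∅ ∈ τ ✓.
  V = {[γ]}: π^{-1}(V) = {γ} ∈ τ ✓.
  V = {[δ=ε]}: π^{-1}(V) = {δ, ε} ∉ τ ✗.
  V = {[γ], [δ=ε]}: π^{-1}(V) = {γ, δ, ε} ∈ τ ✓.
Open sets in the quotient: τ_Q = {{}, {[γ]}, {[γ], [δ=ε]}} (3 elements).


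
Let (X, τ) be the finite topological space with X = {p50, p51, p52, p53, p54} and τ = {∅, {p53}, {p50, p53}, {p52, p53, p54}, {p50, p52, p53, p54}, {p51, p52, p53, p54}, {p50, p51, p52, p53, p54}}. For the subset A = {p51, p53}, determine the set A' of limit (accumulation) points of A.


A' = {p50, p51, p52, p54}

For each x ∈ X, list the open sets U ∈ τ with x ∈ U, then check whether U ∩ (A ∖ {x}) ≠ ∅ for every such U.
  x = p50: opens ∋ x are {p50, p53}, {p50, p52, p53, p54}, {p50, p51, p52, p53, p54}; each meets A ∖ {p50}, so x IS a limit point.
  x = p51: opens ∋ x are {p51, p52, p53, p54}, {p50, p51, p52, p53, p54}; each meets A ∖ {p51}, so x IS a limit point.
  x = p52: opens ∋ x are {p52, p53, p54}, {p50, p52, p53, p54}, {p51, p52, p53, p54}, {p50, p51, p52, p53, p54}; each meets A ∖ {p52}, so x IS a limit point.
  x = p53: open {p53} ∋ x has {p53} ∩ (A ∖ {p53}) = ∅, so x is NOT a limit point.
  x = p54: opens ∋ x are {p52, p53, p54}, {p50, p52, p53, p54}, {p51, p52, p53, p54}, {p50, p51, p52, p53, p54}; each meets A ∖ {p54}, so x IS a limit point.
Collecting: A' = {p50, p51, p52, p54}.


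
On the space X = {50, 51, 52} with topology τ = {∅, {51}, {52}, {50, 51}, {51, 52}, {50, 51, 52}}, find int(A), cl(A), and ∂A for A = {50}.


int(A) = ∅, cl(A) = {50}, ∂A = {50}.

Closed sets in (X, τ) are complements of opens:
  closed(X, τ) = {∅, {50}, {52}, {50, 51}, {50, 52}, {50, 51, 52}}.
int(A) = ⋃ {U ∈ τ : U ⊆ A}. Opens contained in A: ∅.
Taking the union of these: int(A) = ∅.
cl(A) = ⋂ {C closed : A ⊆ C}. Closed sets containing A: {50}, {50, 51}, {50, 52}, {50, 51, 52}.
Intersecting these: cl(A) = {50}.
∂A = cl(A) ∖ int(A) = {50} ∖ ∅ = {50}.


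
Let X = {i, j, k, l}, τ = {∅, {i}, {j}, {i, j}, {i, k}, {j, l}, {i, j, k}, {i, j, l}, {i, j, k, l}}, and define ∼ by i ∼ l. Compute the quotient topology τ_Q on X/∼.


X/∼ = {[i=l], [j], [k]}; |τ_Q| = 4.

Equivalence classes: [i=l], [j], [k].
Quotient map π: X → X/∼ sends i ↦ [i=l], j ↦ [j], k ↦ [k], l ↦ [i=l].
For each subset V ⊆ X/∼, compute π^{-1}(V) ⊆ X and check whether π^{-1}(V) ∈ τ. V is open in τ_Q iff π^{-1}(V) ∈ τ.
  V = {}: π^{-1}(V) = ∅ ∈ τ ✓.
  V = {[i=l]}: π^{-1}(V) = {i, l} ∉ τ ✗.
  V = {[j]}: π^{-1}(V) = {j} ∈ τ ✓.
  V = {[i=l], [j]}: π^{-1}(V) = {i, j, l} ∈ τ ✓.
  V = {[k]}: π^{-1}(V) = {k} ∉ τ ✗.
  V = {[i=l], [k]}: π^{-1}(V) = {i, k, l} ∉ τ ✗.
  V = {[j], [k]}: π^{-1}(V) = {j, k} ∉ τ ✗.
  V = {[i=l], [j], [k]}: π^{-1}(V) = {i, j, k, l} ∈ τ ✓.
Open sets in the quotient: τ_Q = {{}, {[j]}, {[i=l], [j]}, {[i=l], [j], [k]}} (4 elements).


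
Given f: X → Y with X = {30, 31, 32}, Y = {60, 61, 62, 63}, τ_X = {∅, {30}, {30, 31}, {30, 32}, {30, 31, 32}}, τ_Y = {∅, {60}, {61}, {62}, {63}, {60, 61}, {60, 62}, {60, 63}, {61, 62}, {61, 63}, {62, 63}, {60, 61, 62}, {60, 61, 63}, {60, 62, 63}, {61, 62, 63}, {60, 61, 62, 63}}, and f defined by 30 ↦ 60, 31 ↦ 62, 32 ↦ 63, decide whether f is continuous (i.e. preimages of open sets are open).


f is NOT continuous.

Compute f^{-1}(U) for each U ∈ τ_Y:
  U = ∅: f^{-1}(U) = ∅ ∈ τ_X ✓.
  U = {60}: f^{-1}(U) = {30} ∈ τ_X ✓.
  U = {61}: f^{-1}(U) = ∅ ∈ τ_X ✓.
  U = {62}: f^{-1}(U) = {31} ∉ τ_X ✗.
  U = {63}: f^{-1}(U) = {32} ∉ τ_X ✗.
  U = {60, 61}: f^{-1}(U) = {30} ∈ τ_X ✓.
  U = {60, 62}: f^{-1}(U) = {30, 31} ∈ τ_X ✓.
  U = {60, 63}: f^{-1}(U) = {30, 32} ∈ τ_X ✓.
  U = {61, 62}: f^{-1}(U) = {31} ∉ τ_X ✗.
  U = {61, 63}: f^{-1}(U) = {32} ∉ τ_X ✗.
  U = {62, 63}: f^{-1}(U) = {31, 32} ∉ τ_X ✗.
  U = {60, 61, 62}: f^{-1}(U) = {30, 31} ∈ τ_X ✓.
  U = {60, 61, 63}: f^{-1}(U) = {30, 32} ∈ τ_X ✓.
  U = {60, 62, 63}: f^{-1}(U) = {30, 31, 32} ∈ τ_X ✓.
  U = {61, 62, 63}: f^{-1}(U) = {31, 32} ∉ τ_X ✗.
  U = {60, 61, 62, 63}: f^{-1}(U) = {30, 31, 32} ∈ τ_X ✓.
Found U = {62} with f^{-1}(U) = {31} not in τ_X. Therefore f is NOT continuous.


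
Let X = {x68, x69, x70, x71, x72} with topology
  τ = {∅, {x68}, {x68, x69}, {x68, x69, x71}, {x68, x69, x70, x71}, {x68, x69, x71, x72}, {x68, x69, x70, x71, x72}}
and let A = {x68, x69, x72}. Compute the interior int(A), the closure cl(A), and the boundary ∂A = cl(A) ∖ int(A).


int(A) = {x68, x69}, cl(A) = {x68, x69, x70, x71, x72}, ∂A = {x70, x71, x72}.

Closed sets in (X, τ) are complements of opens:
  closed(X, τ) = {∅, {x70}, {x72}, {x70, x72}, {x70, x71, x72}, {x69, x70, x71, x72}, {x68, x69, x70, x71, x72}}.
int(A) = ⋃ {U ∈ τ : U ⊆ A}. Opens contained in A: ∅, {x68}, {x68, x69}.
Taking the union of these: int(A) = {x68, x69}.
cl(A) = ⋂ {C closed : A ⊆ C}. Closed sets containing A: {x68, x69, x70, x71, x72}.
Intersecting these: cl(A) = {x68, x69, x70, x71, x72}.
∂A = cl(A) ∖ int(A) = {x68, x69, x70, x71, x72} ∖ {x68, x69} = {x70, x71, x72}.


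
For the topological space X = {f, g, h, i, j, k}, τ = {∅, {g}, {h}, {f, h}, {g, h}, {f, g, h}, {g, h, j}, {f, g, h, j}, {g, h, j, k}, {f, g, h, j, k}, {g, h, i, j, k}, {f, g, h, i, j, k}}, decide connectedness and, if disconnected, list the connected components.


(X, τ) is connected.

Find clopen sets (U ∈ τ with X ∖ U ∈ τ):
  U = ∅, X ∖ U = {f, g, h, i, j, k} — both open, so U is clopen.
  U = {f, g, h, i, j, k}, X ∖ U = ∅ — both open, so U is clopen.
Only trivial clopens (∅ and X) exist, so (X, τ) is connected.
Compute connected components by grouping points that agree on all clopens:
  component: {f, g, h, i, j, k}


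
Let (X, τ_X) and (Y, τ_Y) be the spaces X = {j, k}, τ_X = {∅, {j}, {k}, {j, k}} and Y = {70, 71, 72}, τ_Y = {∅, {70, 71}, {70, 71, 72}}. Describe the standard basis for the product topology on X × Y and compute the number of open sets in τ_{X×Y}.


Basis B = {∅ × ∅, {j} × {70, 71}, {k} × {70, 71}, {j} × {70, 71, 72}, {k} × {70, 71, 72}, {j, k} × {70, 71}, {j, k} × {70, 71, 72}}; |τ_{X×Y}| = 9.

Enumerate products U × V with U ∈ τ_X, V ∈ τ_Y (deduplicated):
  ∅ × ∅ = {} (∅)
  {j} × {70, 71} = {(j,70), (j,71)}
  {k} × {70, 71} = {(k,70), (k,71)}
  {j} × {70, 71, 72} = {(j,70), (j,71), (j,72)}
  {k} × {70, 71, 72} = {(k,70), (k,71), (k,72)}
  {j, k} × {70, 71} = {(j,70), (j,71), (k,70), (k,71)}
  {j, k} × {70, 71, 72} = {(j,70), (j,71), (j,72), (k,70), (k,71), (k,72)}
These 7 distinct sets form the basis B.
Close under arbitrary unions to get τ_{X×Y}; counting gives |τ_{X×Y}| = 9.


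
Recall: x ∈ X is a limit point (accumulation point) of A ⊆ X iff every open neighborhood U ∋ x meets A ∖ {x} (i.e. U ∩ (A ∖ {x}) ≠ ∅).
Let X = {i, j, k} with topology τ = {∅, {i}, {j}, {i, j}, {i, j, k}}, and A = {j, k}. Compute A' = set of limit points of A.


A' = {k}

For each x ∈ X, list the open sets U ∈ τ with x ∈ U, then check whether U ∩ (A ∖ {x}) ≠ ∅ for every such U.
  x = i: open {i} ∋ x has {i} ∩ (A ∖ {i}) = ∅, so x is NOT a limit point.
  x = j: open {j} ∋ x has {j} ∩ (A ∖ {j}) = ∅, so x is NOT a limit point.
  x = k: opens ∋ x are {i, j, k}; each meets A ∖ {k}, so x IS a limit point.
Collecting: A' = {k}.


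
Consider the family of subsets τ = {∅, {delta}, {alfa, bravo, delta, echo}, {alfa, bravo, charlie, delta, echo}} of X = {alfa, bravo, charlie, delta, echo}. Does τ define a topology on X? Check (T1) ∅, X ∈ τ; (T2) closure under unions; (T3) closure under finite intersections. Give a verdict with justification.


τ IS a topology on X.

Axiom (T1): ∅ ∈ τ? Yes; X ∈ τ? Yes.
Axiom (T2/T3): check pairwise unions and intersections of members of τ.
All pairwise intersections and unions checked — each lies in τ. Therefore τ satisfies (T1), (T2), (T3): it IS a topology on X.


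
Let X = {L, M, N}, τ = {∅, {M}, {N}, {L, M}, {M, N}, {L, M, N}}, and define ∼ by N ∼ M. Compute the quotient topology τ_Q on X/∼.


X/∼ = {[L], [M=N]}; |τ_Q| = 3.

Equivalence classes: [L], [M=N].
Quotient map π: X → X/∼ sends L ↦ [L], M ↦ [M=N], N ↦ [M=N].
For each subset V ⊆ X/∼, compute π^{-1}(V) ⊆ X and check whether π^{-1}(V) ∈ τ. V is open in τ_Q iff π^{-1}(V) ∈ τ.
  V = {}: π^{-1}(V) = ∅ ∈ τ ✓.
  V = {[L]}: π^{-1}(V) = {L} ∉ τ ✗.
  V = {[M=N]}: π^{-1}(V) = {M, N} ∈ τ ✓.
  V = {[L], [M=N]}: π^{-1}(V) = {L, M, N} ∈ τ ✓.
Open sets in the quotient: τ_Q = {{}, {[M=N]}, {[L], [M=N]}} (3 elements).


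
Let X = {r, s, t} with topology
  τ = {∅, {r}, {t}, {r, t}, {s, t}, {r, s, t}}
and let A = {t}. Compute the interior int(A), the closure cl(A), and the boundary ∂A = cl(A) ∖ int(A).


int(A) = {t}, cl(A) = {s, t}, ∂A = {s}.

Closed sets in (X, τ) are complements of opens:
  closed(X, τ) = {∅, {r}, {s}, {r, s}, {s, t}, {r, s, t}}.
int(A) = ⋃ {U ∈ τ : U ⊆ A}. Opens contained in A: ∅, {t}.
Taking the union of these: int(A) = {t}.
cl(A) = ⋂ {C closed : A ⊆ C}. Closed sets containing A: {s, t}, {r, s, t}.
Intersecting these: cl(A) = {s, t}.
∂A = cl(A) ∖ int(A) = {s, t} ∖ {t} = {s}.


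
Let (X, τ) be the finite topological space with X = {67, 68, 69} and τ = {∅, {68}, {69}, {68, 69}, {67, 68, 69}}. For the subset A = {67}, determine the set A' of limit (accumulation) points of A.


A' = ∅

For each x ∈ X, list the open sets U ∈ τ with x ∈ U, then check whether U ∩ (A ∖ {x}) ≠ ∅ for every such U.
  x = 67: open {67, 68, 69} ∋ x has {67, 68, 69} ∩ (A ∖ {67}) = ∅, so x is NOT a limit point.
  x = 68: open {68} ∋ x has {68} ∩ (A ∖ {68}) = ∅, so x is NOT a limit point.
  x = 69: open {69} ∋ x has {69} ∩ (A ∖ {69}) = ∅, so x is NOT a limit point.
Collecting: A' = ∅.


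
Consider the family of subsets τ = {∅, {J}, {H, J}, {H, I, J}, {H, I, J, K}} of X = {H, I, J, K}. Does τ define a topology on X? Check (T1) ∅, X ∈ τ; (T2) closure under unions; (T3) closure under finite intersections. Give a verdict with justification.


τ IS a topology on X.

Axiom (T1): ∅ ∈ τ? Yes; X ∈ τ? Yes.
Axiom (T2/T3): check pairwise unions and intersections of members of τ.
All pairwise intersections and unions checked — each lies in τ. Therefore τ satisfies (T1), (T2), (T3): it IS a topology on X.
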